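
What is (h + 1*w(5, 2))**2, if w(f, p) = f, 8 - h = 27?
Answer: 196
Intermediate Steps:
h = -19 (h = 8 - 1*27 = 8 - 27 = -19)
(h + 1*w(5, 2))**2 = (-19 + 1*5)**2 = (-19 + 5)**2 = (-14)**2 = 196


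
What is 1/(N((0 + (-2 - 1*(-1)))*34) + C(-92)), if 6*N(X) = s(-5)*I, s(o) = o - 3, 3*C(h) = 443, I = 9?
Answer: 3/407 ≈ 0.0073710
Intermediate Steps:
C(h) = 443/3 (C(h) = (⅓)*443 = 443/3)
s(o) = -3 + o
N(X) = -12 (N(X) = ((-3 - 5)*9)/6 = (-8*9)/6 = (⅙)*(-72) = -12)
1/(N((0 + (-2 - 1*(-1)))*34) + C(-92)) = 1/(-12 + 443/3) = 1/(407/3) = 3/407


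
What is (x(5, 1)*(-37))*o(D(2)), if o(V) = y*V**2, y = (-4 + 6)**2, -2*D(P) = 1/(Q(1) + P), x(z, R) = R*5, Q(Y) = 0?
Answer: -185/4 ≈ -46.250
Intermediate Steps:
x(z, R) = 5*R
D(P) = -1/(2*P) (D(P) = -1/(2*(0 + P)) = -1/(2*P))
y = 4 (y = 2**2 = 4)
o(V) = 4*V**2
(x(5, 1)*(-37))*o(D(2)) = ((5*1)*(-37))*(4*(-1/2/2)**2) = (5*(-37))*(4*(-1/2*1/2)**2) = -740*(-1/4)**2 = -740/16 = -185*1/4 = -185/4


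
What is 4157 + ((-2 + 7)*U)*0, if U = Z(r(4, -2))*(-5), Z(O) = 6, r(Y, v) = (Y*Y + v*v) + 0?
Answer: 4157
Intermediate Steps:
r(Y, v) = Y² + v² (r(Y, v) = (Y² + v²) + 0 = Y² + v²)
U = -30 (U = 6*(-5) = -30)
4157 + ((-2 + 7)*U)*0 = 4157 + ((-2 + 7)*(-30))*0 = 4157 + (5*(-30))*0 = 4157 - 150*0 = 4157 + 0 = 4157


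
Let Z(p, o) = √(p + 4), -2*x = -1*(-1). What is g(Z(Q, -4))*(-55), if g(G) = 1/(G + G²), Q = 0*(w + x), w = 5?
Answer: -55/6 ≈ -9.1667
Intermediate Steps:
x = -½ (x = -(-1)*(-1)/2 = -½*1 = -½ ≈ -0.50000)
Q = 0 (Q = 0*(5 - ½) = 0*(9/2) = 0)
Z(p, o) = √(4 + p)
g(Z(Q, -4))*(-55) = (1/((√(4 + 0))*(1 + √(4 + 0))))*(-55) = (1/((√4)*(1 + √4)))*(-55) = (1/(2*(1 + 2)))*(-55) = ((½)/3)*(-55) = ((½)*(⅓))*(-55) = (⅙)*(-55) = -55/6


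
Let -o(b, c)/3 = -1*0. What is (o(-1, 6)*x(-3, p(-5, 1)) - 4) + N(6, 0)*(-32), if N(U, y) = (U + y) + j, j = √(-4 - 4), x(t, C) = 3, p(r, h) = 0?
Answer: -196 - 64*I*√2 ≈ -196.0 - 90.51*I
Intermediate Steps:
o(b, c) = 0 (o(b, c) = -(-3)*0 = -3*0 = 0)
j = 2*I*√2 (j = √(-8) = 2*I*√2 ≈ 2.8284*I)
N(U, y) = U + y + 2*I*√2 (N(U, y) = (U + y) + 2*I*√2 = U + y + 2*I*√2)
(o(-1, 6)*x(-3, p(-5, 1)) - 4) + N(6, 0)*(-32) = (0*3 - 4) + (6 + 0 + 2*I*√2)*(-32) = (0 - 4) + (6 + 2*I*√2)*(-32) = -4 + (-192 - 64*I*√2) = -196 - 64*I*√2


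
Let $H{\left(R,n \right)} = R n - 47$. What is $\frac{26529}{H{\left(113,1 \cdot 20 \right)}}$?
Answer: $\frac{26529}{2213} \approx 11.988$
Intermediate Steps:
$H{\left(R,n \right)} = -47 + R n$
$\frac{26529}{H{\left(113,1 \cdot 20 \right)}} = \frac{26529}{-47 + 113 \cdot 1 \cdot 20} = \frac{26529}{-47 + 113 \cdot 20} = \frac{26529}{-47 + 2260} = \frac{26529}{2213}$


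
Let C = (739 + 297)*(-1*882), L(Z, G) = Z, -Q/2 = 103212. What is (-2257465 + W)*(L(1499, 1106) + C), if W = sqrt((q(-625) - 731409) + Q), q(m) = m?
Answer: 2059379218645 - 912253*I*sqrt(938458) ≈ 2.0594e+12 - 8.8374e+8*I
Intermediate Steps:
Q = -206424 (Q = -2*103212 = -206424)
C = -913752 (C = 1036*(-882) = -913752)
W = I*sqrt(938458) (W = sqrt((-625 - 731409) - 206424) = sqrt(-732034 - 206424) = sqrt(-938458) = I*sqrt(938458) ≈ 968.74*I)
(-2257465 + W)*(L(1499, 1106) + C) = (-2257465 + I*sqrt(938458))*(1499 - 913752) = (-2257465 + I*sqrt(938458))*(-912253) = 2059379218645 - 912253*I*sqrt(938458)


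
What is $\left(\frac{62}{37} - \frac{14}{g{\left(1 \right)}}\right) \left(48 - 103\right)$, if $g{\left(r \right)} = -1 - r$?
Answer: $- \frac{17655}{37} \approx -477.16$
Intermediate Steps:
$\left(\frac{62}{37} - \frac{14}{g{\left(1 \right)}}\right) \left(48 - 103\right) = \left(\frac{62}{37} - \frac{14}{-1 - 1}\right) \left(48 - 103\right) = \left(62 \cdot \frac{1}{37} - \frac{14}{-1 - 1}\right) \left(-55\right) = \left(\frac{62}{37} - \frac{14}{-2}\right) \left(-55\right) = \left(\frac{62}{37} - -7\right) \left(-55\right) = \left(\frac{62}{37} + 7\right) \left(-55\right) = \frac{321}{37} \left(-55\right) = - \frac{17655}{37}$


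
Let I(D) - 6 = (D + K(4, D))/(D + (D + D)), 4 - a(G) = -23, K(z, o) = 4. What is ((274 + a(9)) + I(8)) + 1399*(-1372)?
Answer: -3838241/2 ≈ -1.9191e+6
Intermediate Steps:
a(G) = 27 (a(G) = 4 - 1*(-23) = 4 + 23 = 27)
I(D) = 6 + (4 + D)/(3*D) (I(D) = 6 + (D + 4)/(D + (D + D)) = 6 + (4 + D)/(D + 2*D) = 6 + (4 + D)/((3*D)) = 6 + (4 + D)*(1/(3*D)) = 6 + (4 + D)/(3*D))
((274 + a(9)) + I(8)) + 1399*(-1372) = ((274 + 27) + (⅓)*(4 + 19*8)/8) + 1399*(-1372) = (301 + (⅓)*(⅛)*(4 + 152)) - 1919428 = (301 + (⅓)*(⅛)*156) - 1919428 = (301 + 13/2) - 1919428 = 615/2 - 1919428 = -3838241/2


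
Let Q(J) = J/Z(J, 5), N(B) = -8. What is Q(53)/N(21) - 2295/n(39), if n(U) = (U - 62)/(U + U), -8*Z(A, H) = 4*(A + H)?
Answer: 41531539/5336 ≈ 7783.3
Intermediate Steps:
Z(A, H) = -A/2 - H/2 (Z(A, H) = -(A + H)/2 = -(4*A + 4*H)/8 = -A/2 - H/2)
n(U) = (-62 + U)/(2*U) (n(U) = (-62 + U)/((2*U)) = (-62 + U)*(1/(2*U)) = (-62 + U)/(2*U))
Q(J) = J/(-5/2 - J/2) (Q(J) = J/(-J/2 - ½*5) = J/(-J/2 - 5/2) = J/(-5/2 - J/2))
Q(53)/N(21) - 2295/n(39) = -2*53/(5 + 53)/(-8) - 2295*78/(-62 + 39) = -2*53/58*(-⅛) - 2295/((½)*(1/39)*(-23)) = -2*53*1/58*(-⅛) - 2295/(-23/78) = -53/29*(-⅛) - 2295*(-78/23) = 53/232 + 179010/23 = 41531539/5336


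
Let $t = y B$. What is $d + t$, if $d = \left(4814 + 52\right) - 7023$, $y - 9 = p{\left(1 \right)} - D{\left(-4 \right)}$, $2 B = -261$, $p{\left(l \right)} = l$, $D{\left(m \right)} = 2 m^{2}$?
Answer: $714$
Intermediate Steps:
$B = - \frac{261}{2}$ ($B = \frac{1}{2} \left(-261\right) = - \frac{261}{2} \approx -130.5$)
$y = -22$ ($y = 9 + \left(1 - 2 \left(-4\right)^{2}\right) = 9 + \left(1 - 2 \cdot 16\right) = 9 + \left(1 - 32\right) = 9 - 31 = -22$)
$d = -2157$ ($d = 4866 - 7023 = -2157$)
$t = 2871$ ($t = \left(-22\right) \left(- \frac{261}{2}\right) = 2871$)
$d + t = -2157 + 2871 = 714$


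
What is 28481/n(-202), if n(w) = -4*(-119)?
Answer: 28481/476 ≈ 59.834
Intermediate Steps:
n(w) = 476
28481/n(-202) = 28481/476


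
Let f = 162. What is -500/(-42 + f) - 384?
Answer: -2329/6 ≈ -388.17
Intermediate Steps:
-500/(-42 + f) - 384 = -500/(-42 + 162) - 384 = -500/120 - 384 = -500*1/120 - 384 = -25/6 - 384 = -2329/6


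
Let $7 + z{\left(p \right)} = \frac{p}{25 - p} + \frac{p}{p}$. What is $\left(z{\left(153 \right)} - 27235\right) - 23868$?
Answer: $- \frac{6542105}{128} \approx -51110.0$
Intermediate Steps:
$z{\left(p \right)} = -6 + \frac{p}{25 - p}$ ($z{\left(p \right)} = -7 + \left(\frac{p}{25 - p} + \frac{p}{p}\right) = -7 + \left(\frac{p}{25 - p} + 1\right) = -7 + \left(1 + \frac{p}{25 - p}\right) = -6 + \frac{p}{25 - p}$)
$\left(z{\left(153 \right)} - 27235\right) - 23868 = \left(\frac{150 - 1071}{-25 + 153} - 27235\right) - 23868 = \left(\frac{150 - 1071}{128} - 27235\right) - 23868 = \left(\frac{1}{128} \left(-921\right) - 27235\right) - 23868 = \left(- \frac{921}{128} - 27235\right) - 23868 = - \frac{3487001}{128} - 23868 = - \frac{6542105}{128}$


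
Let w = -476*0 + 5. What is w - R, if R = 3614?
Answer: -3609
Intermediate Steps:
w = 5 (w = -34*0 + 5 = 0 + 5 = 5)
w - R = 5 - 1*3614 = 5 - 3614 = -3609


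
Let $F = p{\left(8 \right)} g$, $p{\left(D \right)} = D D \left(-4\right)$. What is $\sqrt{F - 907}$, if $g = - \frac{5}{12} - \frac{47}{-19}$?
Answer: $\frac{i \sqrt{4657755}}{57} \approx 37.863 i$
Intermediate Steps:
$p{\left(D \right)} = - 4 D^{2}$ ($p{\left(D \right)} = D^{2} \left(-4\right) = - 4 D^{2}$)
$g = \frac{469}{228}$ ($g = \left(-5\right) \frac{1}{12} - - \frac{47}{19} = - \frac{5}{12} + \frac{47}{19} = \frac{469}{228} \approx 2.057$)
$F = - \frac{30016}{57}$ ($F = - 4 \cdot 8^{2} \cdot \frac{469}{228} = \left(-4\right) 64 \cdot \frac{469}{228} = \left(-256\right) \frac{469}{228} = - \frac{30016}{57} \approx -526.6$)
$\sqrt{F - 907} = \sqrt{- \frac{30016}{57} - 907} = \sqrt{- \frac{81715}{57}} = \frac{i \sqrt{4657755}}{57}$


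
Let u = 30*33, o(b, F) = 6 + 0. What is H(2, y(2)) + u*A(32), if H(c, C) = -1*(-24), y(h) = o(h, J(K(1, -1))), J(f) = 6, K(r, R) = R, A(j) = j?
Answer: 31704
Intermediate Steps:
o(b, F) = 6
y(h) = 6
H(c, C) = 24
u = 990
H(2, y(2)) + u*A(32) = 24 + 990*32 = 24 + 31680 = 31704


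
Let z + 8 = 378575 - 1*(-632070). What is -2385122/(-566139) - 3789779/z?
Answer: 88316949811/190720340181 ≈ 0.46307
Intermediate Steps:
z = 1010637 (z = -8 + (378575 - 1*(-632070)) = -8 + (378575 + 632070) = -8 + 1010645 = 1010637)
-2385122/(-566139) - 3789779/z = -2385122/(-566139) - 3789779/1010637 = -2385122*(-1/566139) - 3789779*1/1010637 = 2385122/566139 - 3789779/1010637 = 88316949811/190720340181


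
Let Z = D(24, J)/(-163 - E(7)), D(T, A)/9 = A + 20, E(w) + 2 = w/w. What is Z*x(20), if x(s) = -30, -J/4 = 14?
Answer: -60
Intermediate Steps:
J = -56 (J = -4*14 = -56)
E(w) = -1 (E(w) = -2 + w/w = -2 + 1 = -1)
D(T, A) = 180 + 9*A (D(T, A) = 9*(A + 20) = 9*(20 + A) = 180 + 9*A)
Z = 2 (Z = (180 + 9*(-56))/(-163 - 1*(-1)) = (180 - 504)/(-163 + 1) = -324/(-162) = -324*(-1/162) = 2)
Z*x(20) = 2*(-30) = -60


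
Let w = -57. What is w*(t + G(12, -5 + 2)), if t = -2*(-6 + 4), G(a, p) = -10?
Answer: 342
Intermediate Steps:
t = 4 (t = -2*(-2) = 4)
w*(t + G(12, -5 + 2)) = -57*(4 - 10) = -57*(-6) = 342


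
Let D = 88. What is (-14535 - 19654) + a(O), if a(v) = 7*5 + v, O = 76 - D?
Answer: -34166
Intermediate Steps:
O = -12 (O = 76 - 1*88 = 76 - 88 = -12)
a(v) = 35 + v
(-14535 - 19654) + a(O) = (-14535 - 19654) + (35 - 12) = -34189 + 23 = -34166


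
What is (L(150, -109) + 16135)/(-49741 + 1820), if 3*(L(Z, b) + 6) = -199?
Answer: -48188/143763 ≈ -0.33519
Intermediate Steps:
L(Z, b) = -217/3 (L(Z, b) = -6 + (⅓)*(-199) = -6 - 199/3 = -217/3)
(L(150, -109) + 16135)/(-49741 + 1820) = (-217/3 + 16135)/(-49741 + 1820) = (48188/3)/(-47921) = (48188/3)*(-1/47921) = -48188/143763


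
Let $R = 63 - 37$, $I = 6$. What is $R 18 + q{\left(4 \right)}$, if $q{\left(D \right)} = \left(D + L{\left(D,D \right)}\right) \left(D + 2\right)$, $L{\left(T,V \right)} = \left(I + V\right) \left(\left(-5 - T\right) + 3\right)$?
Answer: $132$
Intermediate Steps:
$L{\left(T,V \right)} = \left(-2 - T\right) \left(6 + V\right)$ ($L{\left(T,V \right)} = \left(6 + V\right) \left(\left(-5 - T\right) + 3\right) = \left(6 + V\right) \left(-2 - T\right) = \left(-2 - T\right) \left(6 + V\right)$)
$q{\left(D \right)} = \left(2 + D\right) \left(-12 - D^{2} - 7 D\right)$ ($q{\left(D \right)} = \left(D - \left(12 + 8 D + D D\right)\right) \left(D + 2\right) = \left(D - \left(12 + D^{2} + 8 D\right)\right) \left(2 + D\right) = \left(-12 - D^{2} - 7 D\right) \left(2 + D\right) = \left(2 + D\right) \left(-12 - D^{2} - 7 D\right)$)
$R = 26$ ($R = 63 - 37 = 26$)
$R 18 + q{\left(4 \right)} = 26 \cdot 18 - \left(192 + 144\right) = 468 - 336 = 132$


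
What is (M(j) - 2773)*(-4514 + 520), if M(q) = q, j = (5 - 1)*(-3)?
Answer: 11123290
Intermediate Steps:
j = -12 (j = 4*(-3) = -12)
(M(j) - 2773)*(-4514 + 520) = (-12 - 2773)*(-4514 + 520) = -2785*(-3994) = 11123290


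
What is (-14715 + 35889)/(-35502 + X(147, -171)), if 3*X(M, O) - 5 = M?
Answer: -31761/53177 ≈ -0.59727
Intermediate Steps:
X(M, O) = 5/3 + M/3
(-14715 + 35889)/(-35502 + X(147, -171)) = (-14715 + 35889)/(-35502 + (5/3 + (1/3)*147)) = 21174/(-35502 + (5/3 + 49)) = 21174/(-35502 + 152/3) = 21174/(-106354/3) = 21174*(-3/106354) = -31761/53177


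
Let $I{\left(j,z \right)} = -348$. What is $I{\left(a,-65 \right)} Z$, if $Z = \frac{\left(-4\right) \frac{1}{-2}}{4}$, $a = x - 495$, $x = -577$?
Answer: $-174$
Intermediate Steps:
$a = -1072$ ($a = -577 - 495 = -1072$)
$Z = \frac{1}{2}$ ($Z = \left(-4\right) \left(- \frac{1}{2}\right) \frac{1}{4} = 2 \cdot \frac{1}{4} = \frac{1}{2} \approx 0.5$)
$I{\left(a,-65 \right)} Z = \left(-348\right) \frac{1}{2} = -174$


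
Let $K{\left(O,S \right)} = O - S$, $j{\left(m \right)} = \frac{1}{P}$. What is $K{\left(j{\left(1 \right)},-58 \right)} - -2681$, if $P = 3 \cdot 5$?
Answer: $\frac{41086}{15} \approx 2739.1$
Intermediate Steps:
$P = 15$
$j{\left(m \right)} = \frac{1}{15}$
$K{\left(j{\left(1 \right)},-58 \right)} - -2681 = \left(\frac{1}{15} - -58\right) - -2681 = \left(\frac{1}{15} + 58\right) + 2681 = \frac{871}{15} + 2681 = \frac{41086}{15}$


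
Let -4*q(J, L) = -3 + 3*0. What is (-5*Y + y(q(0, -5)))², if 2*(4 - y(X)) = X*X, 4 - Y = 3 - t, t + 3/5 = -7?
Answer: 1380625/1024 ≈ 1348.3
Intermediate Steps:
t = -38/5 (t = -⅗ - 7 = -38/5 ≈ -7.6000)
q(J, L) = ¾ (q(J, L) = -(-3 + 3*0)/4 = -(-3 + 0)/4 = -¼*(-3) = ¾)
Y = -33/5 (Y = 4 - (3 - 1*(-38/5)) = 4 - (3 + 38/5) = 4 - 1*53/5 = 4 - 53/5 = -33/5 ≈ -6.6000)
y(X) = 4 - X²/2 (y(X) = 4 - X*X/2 = 4 - X²/2)
(-5*Y + y(q(0, -5)))² = (-5*(-33/5) + (4 - (¾)²/2))² = (33 + (4 - ½*9/16))² = (33 + (4 - 9/32))² = (33 + 119/32)² = (1175/32)² = 1380625/1024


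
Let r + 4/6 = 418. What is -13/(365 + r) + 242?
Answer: 567935/2347 ≈ 241.98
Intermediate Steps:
r = 1252/3 (r = -⅔ + 418 = 1252/3 ≈ 417.33)
-13/(365 + r) + 242 = -13/(365 + 1252/3) + 242 = -13/2347/3 + 242 = -13*3/2347 + 242 = -39/2347 + 242 = 567935/2347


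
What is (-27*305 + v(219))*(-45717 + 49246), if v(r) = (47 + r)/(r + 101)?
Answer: -4649341043/160 ≈ -2.9058e+7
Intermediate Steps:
v(r) = (47 + r)/(101 + r)
(-27*305 + v(219))*(-45717 + 49246) = (-27*305 + (47 + 219)/(101 + 219))*(-45717 + 49246) = (-8235 + 266/320)*3529 = (-8235 + (1/320)*266)*3529 = (-8235 + 133/160)*3529 = -1317467/160*3529 = -4649341043/160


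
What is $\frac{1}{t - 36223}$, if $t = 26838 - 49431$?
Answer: $- \frac{1}{58816} \approx -1.7002 \cdot 10^{-5}$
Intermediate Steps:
$t = -22593$
$\frac{1}{t - 36223} = \frac{1}{-22593 - 36223} = \frac{1}{-58816} = - \frac{1}{58816}$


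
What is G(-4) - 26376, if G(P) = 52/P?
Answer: -26389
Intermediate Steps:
G(-4) - 26376 = 52/(-4) - 26376 = 52*(-1/4) - 26376 = -13 - 26376 = -26389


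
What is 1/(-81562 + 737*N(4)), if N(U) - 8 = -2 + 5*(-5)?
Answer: -1/95565 ≈ -1.0464e-5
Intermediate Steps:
N(U) = -19 (N(U) = 8 + (-2 + 5*(-5)) = 8 + (-2 - 25) = 8 - 27 = -19)
1/(-81562 + 737*N(4)) = 1/(-81562 + 737*(-19)) = 1/(-81562 - 14003) = 1/(-95565) = -1/95565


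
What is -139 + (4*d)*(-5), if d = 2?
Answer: -179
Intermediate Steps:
-139 + (4*d)*(-5) = -139 + (4*2)*(-5) = -139 + 8*(-5) = -139 - 40 = -179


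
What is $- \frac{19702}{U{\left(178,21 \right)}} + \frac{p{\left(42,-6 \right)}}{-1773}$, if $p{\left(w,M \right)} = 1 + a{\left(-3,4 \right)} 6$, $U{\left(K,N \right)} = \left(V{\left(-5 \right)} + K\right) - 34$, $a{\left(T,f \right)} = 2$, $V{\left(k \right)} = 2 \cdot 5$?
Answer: $- \frac{17466824}{136521} \approx -127.94$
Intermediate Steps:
$V{\left(k \right)} = 10$
$U{\left(K,N \right)} = -24 + K$ ($U{\left(K,N \right)} = \left(10 + K\right) - 34 = -24 + K$)
$p{\left(w,M \right)} = 13$ ($p{\left(w,M \right)} = 1 + 2 \cdot 6 = 1 + 12 = 13$)
$- \frac{19702}{U{\left(178,21 \right)}} + \frac{p{\left(42,-6 \right)}}{-1773} = - \frac{19702}{-24 + 178} + \frac{13}{-1773} = - \frac{19702}{154} + 13 \left(- \frac{1}{1773}\right) = \left(-19702\right) \frac{1}{154} - \frac{13}{1773} = - \frac{9851}{77} - \frac{13}{1773} = - \frac{17466824}{136521}$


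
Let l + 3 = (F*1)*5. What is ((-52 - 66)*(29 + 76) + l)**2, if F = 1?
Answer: 153462544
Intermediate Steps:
l = 2 (l = -3 + (1*1)*5 = -3 + 1*5 = -3 + 5 = 2)
((-52 - 66)*(29 + 76) + l)**2 = ((-52 - 66)*(29 + 76) + 2)**2 = (-118*105 + 2)**2 = (-12390 + 2)**2 = (-12388)**2 = 153462544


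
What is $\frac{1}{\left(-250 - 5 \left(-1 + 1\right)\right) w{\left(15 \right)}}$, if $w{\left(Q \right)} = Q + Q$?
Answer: $- \frac{1}{7500} \approx -0.00013333$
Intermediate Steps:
$w{\left(Q \right)} = 2 Q$
$\frac{1}{\left(-250 - 5 \left(-1 + 1\right)\right) w{\left(15 \right)}} = \frac{1}{\left(-250 - 5 \left(-1 + 1\right)\right) 2 \cdot 15} = \frac{1}{\left(-250 - 0\right) 30} = \frac{1}{\left(-250 + 0\right) 30} = \frac{1}{\left(-250\right) 30} = \frac{1}{-7500} = - \frac{1}{7500}$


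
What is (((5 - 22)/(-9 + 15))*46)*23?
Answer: -8993/3 ≈ -2997.7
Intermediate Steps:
(((5 - 22)/(-9 + 15))*46)*23 = (-17/6*46)*23 = (-17*⅙*46)*23 = -17/6*46*23 = -391/3*23 = -8993/3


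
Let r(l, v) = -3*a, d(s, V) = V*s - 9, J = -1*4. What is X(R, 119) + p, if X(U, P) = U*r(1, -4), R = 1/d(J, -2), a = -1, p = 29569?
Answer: 29566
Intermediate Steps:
J = -4
d(s, V) = -9 + V*s
R = -1 (R = 1/(-9 - 2*(-4)) = 1/(-9 + 8) = 1/(-1) = -1)
r(l, v) = 3 (r(l, v) = -3*(-1) = 3)
X(U, P) = 3*U (X(U, P) = U*3 = 3*U)
X(R, 119) + p = 3*(-1) + 29569 = -3 + 29569 = 29566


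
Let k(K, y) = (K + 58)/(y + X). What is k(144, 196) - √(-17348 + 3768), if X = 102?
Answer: 101/149 - 2*I*√3395 ≈ 0.67785 - 116.53*I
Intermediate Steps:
k(K, y) = (58 + K)/(102 + y) (k(K, y) = (K + 58)/(y + 102) = (58 + K)/(102 + y))
k(144, 196) - √(-17348 + 3768) = (58 + 144)/(102 + 196) - √(-17348 + 3768) = 202/298 - √(-13580) = (1/298)*202 - 2*I*√3395 = 101/149 - 2*I*√3395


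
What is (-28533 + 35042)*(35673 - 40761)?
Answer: -33117792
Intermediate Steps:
(-28533 + 35042)*(35673 - 40761) = 6509*(-5088) = -33117792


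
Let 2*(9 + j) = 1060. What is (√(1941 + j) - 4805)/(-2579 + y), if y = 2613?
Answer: -4805/34 + √2462/34 ≈ -139.86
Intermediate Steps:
j = 521 (j = -9 + (½)*1060 = -9 + 530 = 521)
(√(1941 + j) - 4805)/(-2579 + y) = (√(1941 + 521) - 4805)/(-2579 + 2613) = (√2462 - 4805)/34 = (-4805 + √2462)*(1/34) = -4805/34 + √2462/34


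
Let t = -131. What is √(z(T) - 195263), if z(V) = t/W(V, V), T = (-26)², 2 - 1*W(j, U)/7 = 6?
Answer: I*√38270631/14 ≈ 441.88*I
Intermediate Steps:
W(j, U) = -28 (W(j, U) = 14 - 7*6 = 14 - 42 = -28)
T = 676
z(V) = 131/28 (z(V) = -131/(-28) = -131*(-1/28) = 131/28)
√(z(T) - 195263) = √(131/28 - 195263) = √(-5467233/28) = I*√38270631/14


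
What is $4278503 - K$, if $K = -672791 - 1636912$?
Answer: $6588206$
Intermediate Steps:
$K = -2309703$ ($K = -672791 - 1636912 = -2309703$)
$4278503 - K = 4278503 - -2309703 = 4278503 + 2309703 = 6588206$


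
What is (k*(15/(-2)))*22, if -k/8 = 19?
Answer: 25080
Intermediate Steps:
k = -152 (k = -8*19 = -152)
(k*(15/(-2)))*22 = -2280/(-2)*22 = -2280*(-1)/2*22 = -152*(-15/2)*22 = 1140*22 = 25080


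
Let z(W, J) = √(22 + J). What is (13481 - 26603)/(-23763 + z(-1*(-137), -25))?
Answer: 51969681/94113362 + 2187*I*√3/94113362 ≈ 0.5522 + 4.0249e-5*I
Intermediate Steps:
(13481 - 26603)/(-23763 + z(-1*(-137), -25)) = (13481 - 26603)/(-23763 + √(22 - 25)) = -13122/(-23763 + √(-3)) = -13122/(-23763 + I*√3)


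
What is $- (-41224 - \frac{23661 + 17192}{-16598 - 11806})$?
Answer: $\frac{1170885643}{28404} \approx 41223.0$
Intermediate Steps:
$- (-41224 - \frac{23661 + 17192}{-16598 - 11806}) = - (-41224 - \frac{40853}{-16598 - 11806}) = - (-41224 - \frac{40853}{-28404}) = - (-41224 - 40853 \left(- \frac{1}{28404}\right)) = - (-41224 - - \frac{40853}{28404}) = - (-41224 + \frac{40853}{28404}) = \left(-1\right) \left(- \frac{1170885643}{28404}\right) = \frac{1170885643}{28404}$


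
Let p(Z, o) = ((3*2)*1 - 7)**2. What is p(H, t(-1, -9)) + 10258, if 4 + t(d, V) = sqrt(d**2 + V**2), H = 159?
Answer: 10259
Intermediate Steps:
t(d, V) = -4 + sqrt(V**2 + d**2) (t(d, V) = -4 + sqrt(d**2 + V**2) = -4 + sqrt(V**2 + d**2))
p(Z, o) = 1 (p(Z, o) = (6*1 - 7)**2 = (6 - 7)**2 = (-1)**2 = 1)
p(H, t(-1, -9)) + 10258 = 1 + 10258 = 10259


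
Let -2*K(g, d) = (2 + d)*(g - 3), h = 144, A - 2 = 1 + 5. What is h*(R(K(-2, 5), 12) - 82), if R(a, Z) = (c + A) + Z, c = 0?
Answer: -8928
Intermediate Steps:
A = 8 (A = 2 + (1 + 5) = 2 + 6 = 8)
K(g, d) = -(-3 + g)*(2 + d)/2 (K(g, d) = -(2 + d)*(g - 3)/2 = -(2 + d)*(-3 + g)/2 = -(-3 + g)*(2 + d)/2)
R(a, Z) = 8 + Z (R(a, Z) = (0 + 8) + Z = 8 + Z)
h*(R(K(-2, 5), 12) - 82) = 144*((8 + 12) - 82) = 144*(20 - 82) = 144*(-62) = -8928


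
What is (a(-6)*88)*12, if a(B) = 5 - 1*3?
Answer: 2112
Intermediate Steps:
a(B) = 2 (a(B) = 5 - 3 = 2)
(a(-6)*88)*12 = (2*88)*12 = 176*12 = 2112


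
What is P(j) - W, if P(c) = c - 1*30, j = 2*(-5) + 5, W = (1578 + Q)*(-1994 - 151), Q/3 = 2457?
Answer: 19195570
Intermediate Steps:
Q = 7371 (Q = 3*2457 = 7371)
W = -19195605 (W = (1578 + 7371)*(-1994 - 151) = 8949*(-2145) = -19195605)
j = -5 (j = -10 + 5 = -5)
P(c) = -30 + c (P(c) = c - 30 = -30 + c)
P(j) - W = (-30 - 5) - 1*(-19195605) = -35 + 19195605 = 19195570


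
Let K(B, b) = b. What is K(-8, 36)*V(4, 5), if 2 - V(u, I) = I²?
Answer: -828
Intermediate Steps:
V(u, I) = 2 - I²
K(-8, 36)*V(4, 5) = 36*(2 - 1*5²) = 36*(2 - 1*25) = 36*(2 - 25) = 36*(-23) = -828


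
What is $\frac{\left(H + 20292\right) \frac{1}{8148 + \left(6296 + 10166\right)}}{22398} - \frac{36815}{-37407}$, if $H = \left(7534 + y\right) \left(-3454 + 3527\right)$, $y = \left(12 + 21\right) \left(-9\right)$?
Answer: $\frac{183004444541}{185759380860} \approx 0.98517$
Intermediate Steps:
$y = -297$ ($y = 33 \left(-9\right) = -297$)
$H = 528301$ ($H = \left(7534 - 297\right) \left(-3454 + 3527\right) = 7237 \cdot 73 = 528301$)
$\frac{\left(H + 20292\right) \frac{1}{8148 + \left(6296 + 10166\right)}}{22398} - \frac{36815}{-37407} = \frac{\left(528301 + 20292\right) \frac{1}{8148 + \left(6296 + 10166\right)}}{22398} - \frac{36815}{-37407} = \frac{548593}{8148 + 16462} \cdot \frac{1}{22398} - - \frac{995}{1011} = \frac{548593}{24610} \cdot \frac{1}{22398} + \frac{995}{1011} = \frac{548593}{551214780} + \frac{995}{1011} = \frac{183004444541}{185759380860}$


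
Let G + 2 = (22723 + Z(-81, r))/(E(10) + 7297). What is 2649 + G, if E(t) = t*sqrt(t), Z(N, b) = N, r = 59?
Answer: 141105286897/53245209 - 226420*sqrt(10)/53245209 ≈ 2650.1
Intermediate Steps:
E(t) = t**(3/2)
G = -2 + 22642/(7297 + 10*sqrt(10)) (G = -2 + (22723 - 81)/(10**(3/2) + 7297) = -2 + 22642/(10*sqrt(10) + 7297) = -2 + 22642/(7297 + 10*sqrt(10)) ≈ 1.0895)
2649 + G = 2649 + (58728256/53245209 - 226420*sqrt(10)/53245209) = 141105286897/53245209 - 226420*sqrt(10)/53245209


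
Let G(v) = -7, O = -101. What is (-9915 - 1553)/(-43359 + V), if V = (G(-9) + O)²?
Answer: 11468/31695 ≈ 0.36182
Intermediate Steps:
V = 11664 (V = (-7 - 101)² = (-108)² = 11664)
(-9915 - 1553)/(-43359 + V) = (-9915 - 1553)/(-43359 + 11664) = -11468/(-31695) = -11468*(-1/31695) = 11468/31695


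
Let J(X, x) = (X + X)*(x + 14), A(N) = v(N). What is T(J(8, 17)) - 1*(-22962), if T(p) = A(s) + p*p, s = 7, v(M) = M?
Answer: 268985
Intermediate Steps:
A(N) = N
J(X, x) = 2*X*(14 + x) (J(X, x) = (2*X)*(14 + x) = 2*X*(14 + x))
T(p) = 7 + p² (T(p) = 7 + p*p = 7 + p²)
T(J(8, 17)) - 1*(-22962) = (7 + (2*8*(14 + 17))²) - 1*(-22962) = (7 + (2*8*31)²) + 22962 = (7 + 496²) + 22962 = (7 + 246016) + 22962 = 246023 + 22962 = 268985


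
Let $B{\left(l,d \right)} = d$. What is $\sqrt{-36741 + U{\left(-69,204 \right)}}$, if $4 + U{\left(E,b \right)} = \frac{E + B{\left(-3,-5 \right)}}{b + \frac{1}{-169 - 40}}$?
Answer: $\frac{3 i \sqrt{7421514910615}}{42635} \approx 191.69 i$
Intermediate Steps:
$U{\left(E,b \right)} = -4 + \frac{-5 + E}{- \frac{1}{209} + b}$ ($U{\left(E,b \right)} = -4 + \frac{E - 5}{b + \frac{1}{-169 - 40}} = -4 + \frac{-5 + E}{b + \frac{1}{-209}} = -4 + \frac{-5 + E}{b - \frac{1}{209}} = -4 + \frac{-5 + E}{- \frac{1}{209} + b}$)
$\sqrt{-36741 + U{\left(-69,204 \right)}} = \sqrt{-36741 + \frac{-1041 - 170544 + 209 \left(-69\right)}{-1 + 209 \cdot 204}} = \sqrt{-36741 + \frac{-1041 - 170544 - 14421}{-1 + 42636}} = \sqrt{-36741 + \frac{1}{42635} \left(-186006\right)} = \sqrt{-36741 - \frac{186006}{42635}} = \sqrt{- \frac{1566638541}{42635}} = \frac{3 i \sqrt{7421514910615}}{42635}$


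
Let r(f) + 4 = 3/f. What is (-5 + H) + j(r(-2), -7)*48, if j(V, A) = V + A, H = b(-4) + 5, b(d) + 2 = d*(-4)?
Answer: -586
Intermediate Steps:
b(d) = -2 - 4*d (b(d) = -2 + d*(-4) = -2 - 4*d)
r(f) = -4 + 3/f
H = 19 (H = (-2 - 4*(-4)) + 5 = (-2 + 16) + 5 = 14 + 5 = 19)
j(V, A) = A + V
(-5 + H) + j(r(-2), -7)*48 = (-5 + 19) + (-7 + (-4 + 3/(-2)))*48 = 14 + (-7 + (-4 + 3*(-1/2)))*48 = 14 + (-7 + (-4 - 3/2))*48 = 14 + (-7 - 11/2)*48 = 14 - 25/2*48 = 14 - 600 = -586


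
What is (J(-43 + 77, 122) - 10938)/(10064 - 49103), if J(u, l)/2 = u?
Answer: 10870/39039 ≈ 0.27844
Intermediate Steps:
J(u, l) = 2*u
(J(-43 + 77, 122) - 10938)/(10064 - 49103) = (2*(-43 + 77) - 10938)/(10064 - 49103) = (2*34 - 10938)/(-39039) = (68 - 10938)*(-1/39039) = -10870*(-1/39039) = 10870/39039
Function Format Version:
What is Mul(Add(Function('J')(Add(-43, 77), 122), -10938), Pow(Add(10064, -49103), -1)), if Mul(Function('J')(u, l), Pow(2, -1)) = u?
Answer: Rational(10870, 39039) ≈ 0.27844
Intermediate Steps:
Function('J')(u, l) = Mul(2, u)
Mul(Add(Function('J')(Add(-43, 77), 122), -10938), Pow(Add(10064, -49103), -1)) = Mul(Add(Mul(2, Add(-43, 77)), -10938), Pow(Add(10064, -49103), -1)) = Mul(Add(Mul(2, 34), -10938), Pow(-39039, -1)) = Mul(Add(68, -10938), Rational(-1, 39039)) = Mul(-10870, Rational(-1, 39039)) = Rational(10870, 39039)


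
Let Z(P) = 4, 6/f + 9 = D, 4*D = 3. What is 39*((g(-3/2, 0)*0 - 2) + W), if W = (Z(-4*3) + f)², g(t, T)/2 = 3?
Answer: 41106/121 ≈ 339.72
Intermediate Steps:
D = ¾ (D = (¼)*3 = ¾ ≈ 0.75000)
g(t, T) = 6 (g(t, T) = 2*3 = 6)
f = -8/11 (f = 6/(-9 + ¾) = 6/(-33/4) = 6*(-4/33) = -8/11 ≈ -0.72727)
W = 1296/121 (W = (4 - 8/11)² = (36/11)² = 1296/121 ≈ 10.711)
39*((g(-3/2, 0)*0 - 2) + W) = 39*((6*0 - 2) + 1296/121) = 39*((0 - 2) + 1296/121) = 39*(-2 + 1296/121) = 39*(1054/121) = 41106/121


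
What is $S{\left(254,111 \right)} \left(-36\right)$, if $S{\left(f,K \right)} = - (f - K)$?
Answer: $5148$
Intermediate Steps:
$S{\left(f,K \right)} = K - f$
$S{\left(254,111 \right)} \left(-36\right) = \left(111 - 254\right) \left(-36\right) = \left(-143\right) \left(-36\right) = 5148$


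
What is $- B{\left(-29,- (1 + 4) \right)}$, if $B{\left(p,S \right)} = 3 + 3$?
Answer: $-6$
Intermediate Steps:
$B{\left(p,S \right)} = 6$
$- B{\left(-29,- (1 + 4) \right)} = \left(-1\right) 6 = -6$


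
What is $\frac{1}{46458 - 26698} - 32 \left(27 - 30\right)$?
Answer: $\frac{1896961}{19760} \approx 96.0$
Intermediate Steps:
$\frac{1}{46458 - 26698} - 32 \left(27 - 30\right) = \frac{1}{19760} - -96 = \frac{1}{19760} + 96 = \frac{1896961}{19760}$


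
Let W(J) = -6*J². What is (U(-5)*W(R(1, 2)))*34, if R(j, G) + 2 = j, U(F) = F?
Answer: 1020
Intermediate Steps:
R(j, G) = -2 + j
(U(-5)*W(R(1, 2)))*34 = -(-30)*(-2 + 1)²*34 = -(-30)*(-1)²*34 = -(-30)*34 = -5*(-6)*34 = 30*34 = 1020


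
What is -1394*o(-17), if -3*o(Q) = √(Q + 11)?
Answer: 1394*I*√6/3 ≈ 1138.2*I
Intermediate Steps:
o(Q) = -√(11 + Q)/3 (o(Q) = -√(Q + 11)/3 = -√(11 + Q)/3)
-1394*o(-17) = -(-1394)*√(11 - 17)/3 = -(-1394)*√(-6)/3 = -(-1394)*I*√6/3 = 1394*I*√6/3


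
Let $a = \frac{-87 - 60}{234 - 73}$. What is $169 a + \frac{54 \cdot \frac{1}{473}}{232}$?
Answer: $- \frac{194725911}{1261964} \approx -154.3$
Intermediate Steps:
$a = - \frac{21}{23}$ ($a = - \frac{147}{161} = \left(-147\right) \frac{1}{161} = - \frac{21}{23} \approx -0.91304$)
$169 a + \frac{54 \cdot \frac{1}{473}}{232} = 169 \left(- \frac{21}{23}\right) + \frac{54 \cdot \frac{1}{473}}{232} = - \frac{3549}{23} + 54 \cdot \frac{1}{473} \cdot \frac{1}{232} = - \frac{3549}{23} + \frac{54}{473} \cdot \frac{1}{232} = - \frac{3549}{23} + \frac{27}{54868} = - \frac{194725911}{1261964}$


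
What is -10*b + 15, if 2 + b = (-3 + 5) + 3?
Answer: -15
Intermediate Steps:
b = 3 (b = -2 + ((-3 + 5) + 3) = -2 + (2 + 3) = -2 + 5 = 3)
-10*b + 15 = -10*3 + 15 = -30 + 15 = -15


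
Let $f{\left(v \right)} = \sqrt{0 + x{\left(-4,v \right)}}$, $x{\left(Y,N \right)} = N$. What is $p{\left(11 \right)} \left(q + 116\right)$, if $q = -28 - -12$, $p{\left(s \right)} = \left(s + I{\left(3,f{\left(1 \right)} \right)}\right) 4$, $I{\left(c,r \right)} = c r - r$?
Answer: $5200$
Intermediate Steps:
$f{\left(v \right)} = \sqrt{v}$ ($f{\left(v \right)} = \sqrt{0 + v} = \sqrt{v}$)
$I{\left(c,r \right)} = - r + c r$
$p{\left(s \right)} = 8 + 4 s$ ($p{\left(s \right)} = \left(s + \sqrt{1} \left(-1 + 3\right)\right) 4 = \left(s + 1 \cdot 2\right) 4 = \left(s + 2\right) 4 = \left(2 + s\right) 4 = 8 + 4 s$)
$q = -16$ ($q = -28 + 12 = -16$)
$p{\left(11 \right)} \left(q + 116\right) = \left(8 + 4 \cdot 11\right) \left(-16 + 116\right) = \left(8 + 44\right) 100 = 52 \cdot 100 = 5200$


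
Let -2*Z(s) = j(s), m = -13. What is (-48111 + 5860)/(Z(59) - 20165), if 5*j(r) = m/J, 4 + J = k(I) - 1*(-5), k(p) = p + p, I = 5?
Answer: 4647610/2218137 ≈ 2.0953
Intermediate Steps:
k(p) = 2*p
J = 11 (J = -4 + (2*5 - 1*(-5)) = -4 + (10 + 5) = -4 + 15 = 11)
j(r) = -13/55 (j(r) = (-13/11)/5 = (-13*1/11)/5 = (1/5)*(-13/11) = -13/55)
Z(s) = 13/110 (Z(s) = -1/2*(-13/55) = 13/110)
(-48111 + 5860)/(Z(59) - 20165) = (-48111 + 5860)/(13/110 - 20165) = -42251/(-2218137/110) = -42251*(-110/2218137) = 4647610/2218137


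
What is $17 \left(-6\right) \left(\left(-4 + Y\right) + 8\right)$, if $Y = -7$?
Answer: $306$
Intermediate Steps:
$17 \left(-6\right) \left(\left(-4 + Y\right) + 8\right) = 17 \left(-6\right) \left(\left(-4 - 7\right) + 8\right) = - 102 \left(-11 + 8\right) = \left(-102\right) \left(-3\right) = 306$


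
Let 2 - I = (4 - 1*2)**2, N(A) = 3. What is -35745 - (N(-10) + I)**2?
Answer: -35746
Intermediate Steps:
I = -2 (I = 2 - (4 - 1*2)**2 = 2 - (4 - 2)**2 = 2 - 1*2**2 = 2 - 1*4 = 2 - 4 = -2)
-35745 - (N(-10) + I)**2 = -35745 - (3 - 2)**2 = -35745 - 1*1**2 = -35745 - 1*1 = -35745 - 1 = -35746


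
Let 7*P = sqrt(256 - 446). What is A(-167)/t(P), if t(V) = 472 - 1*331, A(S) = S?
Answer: -167/141 ≈ -1.1844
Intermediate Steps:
P = I*sqrt(190)/7 (P = sqrt(256 - 446)/7 = sqrt(-190)/7 = (I*sqrt(190))/7 = I*sqrt(190)/7 ≈ 1.9692*I)
t(V) = 141 (t(V) = 472 - 331 = 141)
A(-167)/t(P) = -167/141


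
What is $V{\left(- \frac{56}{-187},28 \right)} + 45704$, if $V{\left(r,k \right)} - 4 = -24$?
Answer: $45684$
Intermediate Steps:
$V{\left(r,k \right)} = -20$ ($V{\left(r,k \right)} = 4 - 24 = -20$)
$V{\left(- \frac{56}{-187},28 \right)} + 45704 = -20 + 45704 = 45684$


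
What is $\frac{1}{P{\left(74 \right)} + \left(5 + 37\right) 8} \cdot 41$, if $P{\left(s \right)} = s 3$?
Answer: $\frac{41}{558} \approx 0.073477$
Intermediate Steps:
$P{\left(s \right)} = 3 s$
$\frac{1}{P{\left(74 \right)} + \left(5 + 37\right) 8} \cdot 41 = \frac{1}{3 \cdot 74 + \left(5 + 37\right) 8} \cdot 41 = \frac{1}{222 + 42 \cdot 8} \cdot 41 = \frac{1}{222 + 336} \cdot 41 = \frac{1}{558} \cdot 41 = \frac{41}{558}$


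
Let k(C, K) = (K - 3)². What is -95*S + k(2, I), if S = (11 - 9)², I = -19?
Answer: 104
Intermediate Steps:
k(C, K) = (-3 + K)²
S = 4 (S = 2² = 4)
-95*S + k(2, I) = -95*4 + (-3 - 19)² = -380 + (-22)² = -380 + 484 = 104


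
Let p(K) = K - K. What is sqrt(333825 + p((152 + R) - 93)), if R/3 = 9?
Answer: 5*sqrt(13353) ≈ 577.78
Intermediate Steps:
R = 27 (R = 3*9 = 27)
p(K) = 0
sqrt(333825 + p((152 + R) - 93)) = sqrt(333825 + 0) = sqrt(333825) = 5*sqrt(13353)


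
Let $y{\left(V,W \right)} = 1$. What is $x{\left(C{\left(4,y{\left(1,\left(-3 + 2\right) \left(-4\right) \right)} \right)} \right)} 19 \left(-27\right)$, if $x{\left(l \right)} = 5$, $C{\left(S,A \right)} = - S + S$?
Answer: $-2565$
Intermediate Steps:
$C{\left(S,A \right)} = 0$
$x{\left(C{\left(4,y{\left(1,\left(-3 + 2\right) \left(-4\right) \right)} \right)} \right)} 19 \left(-27\right) = 5 \cdot 19 \left(-27\right) = 95 \left(-27\right) = -2565$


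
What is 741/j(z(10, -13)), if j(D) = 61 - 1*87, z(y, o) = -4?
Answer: -57/2 ≈ -28.500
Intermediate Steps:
j(D) = -26 (j(D) = 61 - 87 = -26)
741/j(z(10, -13)) = 741/(-26) = 741*(-1/26) = -57/2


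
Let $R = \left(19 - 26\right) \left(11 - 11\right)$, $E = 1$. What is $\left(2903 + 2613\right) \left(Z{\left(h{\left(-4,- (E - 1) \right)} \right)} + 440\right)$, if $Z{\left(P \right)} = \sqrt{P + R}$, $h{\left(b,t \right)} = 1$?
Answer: $2432556$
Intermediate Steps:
$R = 0$ ($R = \left(-7\right) 0 = 0$)
$Z{\left(P \right)} = \sqrt{P}$ ($Z{\left(P \right)} = \sqrt{P + 0} = \sqrt{P}$)
$\left(2903 + 2613\right) \left(Z{\left(h{\left(-4,- (E - 1) \right)} \right)} + 440\right) = \left(2903 + 2613\right) \left(\sqrt{1} + 440\right) = 5516 \left(1 + 440\right) = 5516 \cdot 441 = 2432556$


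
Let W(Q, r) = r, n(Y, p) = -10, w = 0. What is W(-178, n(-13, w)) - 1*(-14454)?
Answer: 14444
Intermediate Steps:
W(-178, n(-13, w)) - 1*(-14454) = -10 - 1*(-14454) = -10 + 14454 = 14444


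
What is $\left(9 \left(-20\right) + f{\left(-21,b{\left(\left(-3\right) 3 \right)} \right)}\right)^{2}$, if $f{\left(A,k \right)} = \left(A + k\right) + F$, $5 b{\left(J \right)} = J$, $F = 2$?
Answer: $\frac{1008016}{25} \approx 40321.0$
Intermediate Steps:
$b{\left(J \right)} = \frac{J}{5}$
$f{\left(A,k \right)} = 2 + A + k$ ($f{\left(A,k \right)} = \left(A + k\right) + 2 = 2 + A + k$)
$\left(9 \left(-20\right) + f{\left(-21,b{\left(\left(-3\right) 3 \right)} \right)}\right)^{2} = \left(9 \left(-20\right) + \left(2 - 21 + \frac{\left(-3\right) 3}{5}\right)\right)^{2} = \left(-180 + \left(2 - 21 + \frac{1}{5} \left(-9\right)\right)\right)^{2} = \left(-180 - \frac{104}{5}\right)^{2} = \left(- \frac{1004}{5}\right)^{2} = \frac{1008016}{25}$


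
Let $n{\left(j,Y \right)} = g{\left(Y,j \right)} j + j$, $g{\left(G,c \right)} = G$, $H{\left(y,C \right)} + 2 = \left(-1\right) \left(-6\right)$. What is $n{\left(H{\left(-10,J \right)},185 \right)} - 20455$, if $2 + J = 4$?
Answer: $-19711$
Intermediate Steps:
$J = 2$ ($J = -2 + 4 = 2$)
$H{\left(y,C \right)} = 4$ ($H{\left(y,C \right)} = -2 - -6 = -2 + 6 = 4$)
$n{\left(j,Y \right)} = j + Y j$ ($n{\left(j,Y \right)} = Y j + j = j + Y j$)
$n{\left(H{\left(-10,J \right)},185 \right)} - 20455 = 4 \left(1 + 185\right) - 20455 = 4 \cdot 186 - 20455 = 744 - 20455 = -19711$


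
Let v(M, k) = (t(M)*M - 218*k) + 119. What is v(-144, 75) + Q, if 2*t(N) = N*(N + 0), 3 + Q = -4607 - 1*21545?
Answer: -1535378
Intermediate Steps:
Q = -26155 (Q = -3 + (-4607 - 1*21545) = -3 + (-4607 - 21545) = -3 - 26152 = -26155)
t(N) = N²/2 (t(N) = (N*(N + 0))/2 = (N*N)/2 = N²/2)
v(M, k) = 119 + M³/2 - 218*k (v(M, k) = ((M²/2)*M - 218*k) + 119 = (M³/2 - 218*k) + 119 = 119 + M³/2 - 218*k)
v(-144, 75) + Q = (119 + (½)*(-144)³ - 218*75) - 26155 = (119 + (½)*(-2985984) - 16350) - 26155 = (119 - 1492992 - 16350) - 26155 = -1509223 - 26155 = -1535378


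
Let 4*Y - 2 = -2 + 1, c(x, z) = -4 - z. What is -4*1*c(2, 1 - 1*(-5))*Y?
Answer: 10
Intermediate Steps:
Y = ¼ (Y = ½ + (-2 + 1)/4 = ½ + (¼)*(-1) = ½ - ¼ = ¼ ≈ 0.25000)
-4*1*c(2, 1 - 1*(-5))*Y = -4*1*(-4 - (1 - 1*(-5)))/4 = -4*1*(-4 - (1 + 5))/4 = -4*1*(-4 - 1*6)/4 = -4*1*(-4 - 6)/4 = -4*1*(-10)/4 = -(-40)/4 = -4*(-5/2) = 10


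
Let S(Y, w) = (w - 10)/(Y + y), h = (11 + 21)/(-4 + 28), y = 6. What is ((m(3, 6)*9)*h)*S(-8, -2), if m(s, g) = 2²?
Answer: 288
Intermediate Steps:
m(s, g) = 4
h = 4/3 (h = 32/24 = 32*(1/24) = 4/3 ≈ 1.3333)
S(Y, w) = (-10 + w)/(6 + Y) (S(Y, w) = (w - 10)/(Y + 6) = (-10 + w)/(6 + Y))
((m(3, 6)*9)*h)*S(-8, -2) = ((4*9)*(4/3))*((-10 - 2)/(6 - 8)) = (36*(4/3))*(-12/(-2)) = 48*(-½*(-12)) = 48*6 = 288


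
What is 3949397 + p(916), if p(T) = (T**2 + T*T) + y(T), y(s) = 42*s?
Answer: 5665981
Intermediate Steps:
p(T) = 2*T**2 + 42*T (p(T) = (T**2 + T*T) + 42*T = (T**2 + T**2) + 42*T = 2*T**2 + 42*T)
3949397 + p(916) = 3949397 + 2*916*(21 + 916) = 3949397 + 2*916*937 = 3949397 + 1716584 = 5665981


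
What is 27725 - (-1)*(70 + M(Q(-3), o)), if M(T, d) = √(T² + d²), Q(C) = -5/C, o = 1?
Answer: 27795 + √34/3 ≈ 27797.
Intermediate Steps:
27725 - (-1)*(70 + M(Q(-3), o)) = 27725 - (-1)*(70 + √((-5/(-3))² + 1²)) = 27725 - (-1)*(70 + √((-5*(-⅓))² + 1)) = 27725 - (-1)*(70 + √((5/3)² + 1)) = 27725 - (-1)*(70 + √(25/9 + 1)) = 27725 - (-1)*(70 + √(34/9)) = 27725 - (-1)*(70 + √34/3) = 27725 - (-70 - √34/3) = 27725 + (70 + √34/3) = 27795 + √34/3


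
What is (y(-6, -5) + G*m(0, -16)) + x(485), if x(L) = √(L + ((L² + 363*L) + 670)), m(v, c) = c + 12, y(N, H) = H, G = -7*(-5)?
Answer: -145 + √412435 ≈ 497.21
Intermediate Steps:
G = 35
m(v, c) = 12 + c
x(L) = √(670 + L² + 364*L) (x(L) = √(L + (670 + L² + 363*L)) = √(670 + L² + 364*L))
(y(-6, -5) + G*m(0, -16)) + x(485) = (-5 + 35*(12 - 16)) + √(670 + 485² + 364*485) = (-5 + 35*(-4)) + √(670 + 235225 + 176540) = (-5 - 140) + √412435 = -145 + √412435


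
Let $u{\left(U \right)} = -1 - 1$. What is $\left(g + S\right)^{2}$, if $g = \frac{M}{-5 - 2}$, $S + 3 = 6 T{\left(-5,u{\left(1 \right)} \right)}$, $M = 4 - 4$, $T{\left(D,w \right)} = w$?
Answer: $225$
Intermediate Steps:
$u{\left(U \right)} = -2$
$M = 0$ ($M = 4 - 4 = 0$)
$S = -15$ ($S = -3 + 6 \left(-2\right) = -3 - 12 = -15$)
$g = 0$ ($g = \frac{1}{-5 - 2} \cdot 0 = \frac{1}{-7} \cdot 0 = \left(- \frac{1}{7}\right) 0 = 0$)
$\left(g + S\right)^{2} = \left(0 - 15\right)^{2} = \left(-15\right)^{2} = 225$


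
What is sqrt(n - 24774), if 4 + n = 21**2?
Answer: I*sqrt(24337) ≈ 156.0*I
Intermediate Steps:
n = 437 (n = -4 + 21**2 = -4 + 441 = 437)
sqrt(n - 24774) = sqrt(437 - 24774) = sqrt(-24337) = I*sqrt(24337)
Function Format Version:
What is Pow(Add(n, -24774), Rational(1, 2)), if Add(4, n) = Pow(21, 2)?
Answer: Mul(I, Pow(24337, Rational(1, 2))) ≈ Mul(156.00, I)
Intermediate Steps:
n = 437 (n = Add(-4, Pow(21, 2)) = Add(-4, 441) = 437)
Pow(Add(n, -24774), Rational(1, 2)) = Pow(Add(437, -24774), Rational(1, 2)) = Pow(-24337, Rational(1, 2)) = Mul(I, Pow(24337, Rational(1, 2)))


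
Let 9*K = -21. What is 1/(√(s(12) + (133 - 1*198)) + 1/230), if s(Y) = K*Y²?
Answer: 230/21212901 - 52900*I*√401/21212901 ≈ 1.0842e-5 - 0.049938*I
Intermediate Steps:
K = -7/3 (K = (⅑)*(-21) = -7/3 ≈ -2.3333)
s(Y) = -7*Y²/3
1/(√(s(12) + (133 - 1*198)) + 1/230) = 1/(√(-7/3*12² + (133 - 1*198)) + 1/230) = 1/(√(-7/3*144 + (133 - 198)) + 1/230) = 1/(√(-336 - 65) + 1/230) = 1/(√(-401) + 1/230) = 1/(I*√401 + 1/230) = 1/(1/230 + I*√401)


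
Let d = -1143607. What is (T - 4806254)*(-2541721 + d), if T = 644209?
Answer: 15338500975760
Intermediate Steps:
(T - 4806254)*(-2541721 + d) = (644209 - 4806254)*(-2541721 - 1143607) = -4162045*(-3685328) = 15338500975760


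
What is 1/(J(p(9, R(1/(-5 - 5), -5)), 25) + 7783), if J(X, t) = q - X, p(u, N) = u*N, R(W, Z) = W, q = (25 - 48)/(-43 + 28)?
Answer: 30/233563 ≈ 0.00012844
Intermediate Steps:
q = 23/15 (q = -23/(-15) = -23*(-1/15) = 23/15 ≈ 1.5333)
p(u, N) = N*u
J(X, t) = 23/15 - X
1/(J(p(9, R(1/(-5 - 5), -5)), 25) + 7783) = 1/((23/15 - 9/(-5 - 5)) + 7783) = 1/((23/15 - 9/(-10)) + 7783) = 1/((23/15 - (-1)*9/10) + 7783) = 1/((23/15 - 1*(-9/10)) + 7783) = 1/((23/15 + 9/10) + 7783) = 1/(73/30 + 7783) = 1/(233563/30) = 30/233563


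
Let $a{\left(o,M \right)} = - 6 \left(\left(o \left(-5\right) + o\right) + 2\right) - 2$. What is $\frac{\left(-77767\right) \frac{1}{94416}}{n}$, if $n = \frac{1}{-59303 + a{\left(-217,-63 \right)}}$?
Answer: $\frac{5017915675}{94416} \approx 53147.0$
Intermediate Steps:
$a{\left(o,M \right)} = -14 + 24 o$ ($a{\left(o,M \right)} = - 6 \left(\left(- 5 o + o\right) + 2\right) - 2 = - 6 \left(- 4 o + 2\right) - 2 = - 6 \left(2 - 4 o\right) - 2 = \left(-12 + 24 o\right) - 2 = -14 + 24 o$)
$n = - \frac{1}{64525}$ ($n = \frac{1}{-59303 + \left(-14 + 24 \left(-217\right)\right)} = \frac{1}{-59303 - 5222} = \frac{1}{-64525} = - \frac{1}{64525} \approx -1.5498 \cdot 10^{-5}$)
$\frac{\left(-77767\right) \frac{1}{94416}}{n} = \frac{\left(-77767\right) \frac{1}{94416}}{- \frac{1}{64525}} = \left(-77767\right) \frac{1}{94416} \left(-64525\right) = \left(- \frac{77767}{94416}\right) \left(-64525\right) = \frac{5017915675}{94416}$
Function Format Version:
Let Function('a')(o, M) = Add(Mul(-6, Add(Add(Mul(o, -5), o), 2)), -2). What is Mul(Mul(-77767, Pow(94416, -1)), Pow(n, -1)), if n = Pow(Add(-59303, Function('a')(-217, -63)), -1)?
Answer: Rational(5017915675, 94416) ≈ 53147.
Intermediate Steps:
Function('a')(o, M) = Add(-14, Mul(24, o)) (Function('a')(o, M) = Add(Mul(-6, Add(Add(Mul(-5, o), o), 2)), -2) = Add(Mul(-6, Add(Mul(-4, o), 2)), -2) = Add(Mul(-6, Add(2, Mul(-4, o))), -2) = Add(Add(-12, Mul(24, o)), -2) = Add(-14, Mul(24, o)))
n = Rational(-1, 64525) (n = Pow(Add(-59303, Add(-14, Mul(24, -217))), -1) = Pow(Add(-59303, Add(-14, -5208)), -1) = Pow(Add(-59303, -5222), -1) = Pow(-64525, -1) = Rational(-1, 64525) ≈ -1.5498e-5)
Mul(Mul(-77767, Pow(94416, -1)), Pow(n, -1)) = Mul(Mul(-77767, Pow(94416, -1)), Pow(Rational(-1, 64525), -1)) = Mul(Mul(-77767, Rational(1, 94416)), -64525) = Mul(Rational(-77767, 94416), -64525) = Rational(5017915675, 94416)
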